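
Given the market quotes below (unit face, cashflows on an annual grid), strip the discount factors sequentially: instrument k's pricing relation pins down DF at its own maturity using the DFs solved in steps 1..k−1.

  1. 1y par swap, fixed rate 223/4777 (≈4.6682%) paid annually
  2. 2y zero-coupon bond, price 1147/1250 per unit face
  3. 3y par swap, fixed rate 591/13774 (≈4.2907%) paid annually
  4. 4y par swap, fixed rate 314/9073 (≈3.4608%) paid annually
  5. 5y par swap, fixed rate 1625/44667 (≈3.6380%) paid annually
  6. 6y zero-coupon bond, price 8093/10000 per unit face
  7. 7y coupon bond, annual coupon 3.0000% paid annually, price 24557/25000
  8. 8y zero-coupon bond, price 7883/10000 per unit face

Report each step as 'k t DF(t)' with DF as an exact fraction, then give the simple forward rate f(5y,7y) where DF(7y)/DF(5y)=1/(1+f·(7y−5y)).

1 1 4777/5000
2 2 1147/1250
3 3 4409/5000
4 4 1093/1250
5 5 67/80
6 6 8093/10000
7 7 4/5
8 8 7883/10000
f(5y,7y) = ((67/80)/(4/5) − 1)/(2) = 3/128 ≈ 2.3438%

step 1 [1y] swap r/1=223/4777: DF=(1 − 223/4777·(0))/(1+223/4777) = 4777/5000 ≈ 0.955400
step 2 [2y] zero: DF = P = 1147/1250 ≈ 0.917600
step 3 [3y] swap r/1=591/13774: DF=(1 − 591/13774·(0.955400+0.917600))/(1+591/13774) = 4409/5000 ≈ 0.881800
step 4 [4y] swap r/1=314/9073: DF=(1 − 314/9073·(0.955400+0.917600+0.881800))/(1+314/9073) = 1093/1250 ≈ 0.874400
step 5 [5y] swap r/1=1625/44667: DF=(1 − 1625/44667·(0.955400+0.917600+0.881800+0.874400))/(1+1625/44667) = 67/80 ≈ 0.837500
step 6 [6y] zero: DF = P = 8093/10000 ≈ 0.809300
step 7 [7y] bond c/1=3/100: DF=(24557/25000 − 3/100·(0.955400+0.917600+0.881800+0.874400+0.837500+0.809300))/(1+3/100) = 4/5 ≈ 0.800000
step 8 [8y] zero: DF = P = 7883/10000 ≈ 0.788300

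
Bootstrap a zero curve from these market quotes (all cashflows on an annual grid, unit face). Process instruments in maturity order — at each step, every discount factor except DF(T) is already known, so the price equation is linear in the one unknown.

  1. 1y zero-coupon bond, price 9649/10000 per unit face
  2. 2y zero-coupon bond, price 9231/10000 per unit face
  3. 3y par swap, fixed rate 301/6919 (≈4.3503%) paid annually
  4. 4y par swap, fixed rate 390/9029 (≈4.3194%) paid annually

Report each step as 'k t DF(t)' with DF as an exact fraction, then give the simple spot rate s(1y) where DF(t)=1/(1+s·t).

1 1 9649/10000
2 2 9231/10000
3 3 2199/2500
4 4 211/250
s(1y) = (1/(9649/10000) − 1)/(1) = 351/9649 ≈ 3.6377%

step 1 [1y] zero: DF = P = 9649/10000 ≈ 0.964900
step 2 [2y] zero: DF = P = 9231/10000 ≈ 0.923100
step 3 [3y] swap r/1=301/6919: DF=(1 − 301/6919·(0.964900+0.923100))/(1+301/6919) = 2199/2500 ≈ 0.879600
step 4 [4y] swap r/1=390/9029: DF=(1 − 390/9029·(0.964900+0.923100+0.879600))/(1+390/9029) = 211/250 ≈ 0.844000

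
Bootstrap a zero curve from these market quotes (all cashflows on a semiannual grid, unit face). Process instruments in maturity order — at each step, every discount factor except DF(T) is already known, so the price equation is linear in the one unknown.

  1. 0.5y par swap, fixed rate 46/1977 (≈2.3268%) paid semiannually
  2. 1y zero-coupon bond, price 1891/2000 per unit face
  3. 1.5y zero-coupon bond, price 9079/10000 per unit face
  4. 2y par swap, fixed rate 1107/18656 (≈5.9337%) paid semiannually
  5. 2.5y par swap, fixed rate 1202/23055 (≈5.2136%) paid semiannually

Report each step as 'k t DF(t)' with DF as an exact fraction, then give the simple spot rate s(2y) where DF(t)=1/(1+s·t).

step 1 [0.5y] swap r/2=23/1977: DF=(1 − 23/1977·(0))/(1+23/1977) = 1977/2000 ≈ 0.988500
step 2 [1y] zero: DF = P = 1891/2000 ≈ 0.945500
step 3 [1.5y] zero: DF = P = 9079/10000 ≈ 0.907900
step 4 [2y] swap r/2=1107/37312: DF=(1 − 1107/37312·(0.988500+0.945500+0.907900))/(1+1107/37312) = 8893/10000 ≈ 0.889300
step 5 [2.5y] swap r/2=601/23055: DF=(1 − 601/23055·(0.988500+0.945500+0.907900+0.889300))/(1+601/23055) = 4399/5000 ≈ 0.879800

1 1/2 1977/2000
2 1 1891/2000
3 3/2 9079/10000
4 2 8893/10000
5 5/2 4399/5000
s(2y) = (1/(8893/10000) − 1)/(2) = 1107/17786 ≈ 6.2240%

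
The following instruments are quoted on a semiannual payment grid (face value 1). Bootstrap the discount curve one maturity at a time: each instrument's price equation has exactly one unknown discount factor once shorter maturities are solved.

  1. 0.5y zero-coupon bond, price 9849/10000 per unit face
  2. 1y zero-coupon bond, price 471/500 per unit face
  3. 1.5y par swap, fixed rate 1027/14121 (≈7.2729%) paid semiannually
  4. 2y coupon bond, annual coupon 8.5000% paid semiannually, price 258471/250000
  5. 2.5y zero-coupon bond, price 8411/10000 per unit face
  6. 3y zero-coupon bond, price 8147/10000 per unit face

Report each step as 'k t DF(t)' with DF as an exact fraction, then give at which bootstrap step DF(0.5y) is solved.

1 1/2 9849/10000
2 1 471/500
3 3/2 8973/10000
4 2 4383/5000
5 5/2 8411/10000
6 3 8147/10000
DF(0.5y) is solved at step 1

step 1 [0.5y] zero: DF = P = 9849/10000 ≈ 0.984900
step 2 [1y] zero: DF = P = 471/500 ≈ 0.942000
step 3 [1.5y] swap r/2=1027/28242: DF=(1 − 1027/28242·(0.984900+0.942000))/(1+1027/28242) = 8973/10000 ≈ 0.897300
step 4 [2y] bond c/2=17/400: DF=(258471/250000 − 17/400·(0.984900+0.942000+0.897300))/(1+17/400) = 4383/5000 ≈ 0.876600
step 5 [2.5y] zero: DF = P = 8411/10000 ≈ 0.841100
step 6 [3y] zero: DF = P = 8147/10000 ≈ 0.814700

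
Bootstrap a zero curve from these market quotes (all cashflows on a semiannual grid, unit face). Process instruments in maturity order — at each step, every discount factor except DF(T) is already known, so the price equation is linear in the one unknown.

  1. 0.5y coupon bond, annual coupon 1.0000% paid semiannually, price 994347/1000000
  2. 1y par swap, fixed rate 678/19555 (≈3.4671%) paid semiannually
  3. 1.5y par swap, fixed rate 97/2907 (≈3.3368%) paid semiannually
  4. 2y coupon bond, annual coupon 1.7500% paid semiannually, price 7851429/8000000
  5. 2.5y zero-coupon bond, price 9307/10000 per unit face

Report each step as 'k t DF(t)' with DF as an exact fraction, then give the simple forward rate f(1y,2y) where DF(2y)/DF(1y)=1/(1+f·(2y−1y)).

1 1/2 4947/5000
2 1 9661/10000
3 3/2 1903/2000
4 2 9477/10000
5 5/2 9307/10000
f(1y,2y) = ((9661/10000)/(9477/10000) − 1)/(1) = 184/9477 ≈ 1.9415%

step 1 [0.5y] bond c/2=1/200: DF=(994347/1000000 − 1/200·(0))/(1+1/200) = 4947/5000 ≈ 0.989400
step 2 [1y] swap r/2=339/19555: DF=(1 − 339/19555·(0.989400))/(1+339/19555) = 9661/10000 ≈ 0.966100
step 3 [1.5y] swap r/2=97/5814: DF=(1 − 97/5814·(0.989400+0.966100))/(1+97/5814) = 1903/2000 ≈ 0.951500
step 4 [2y] bond c/2=7/800: DF=(7851429/8000000 − 7/800·(0.989400+0.966100+0.951500))/(1+7/800) = 9477/10000 ≈ 0.947700
step 5 [2.5y] zero: DF = P = 9307/10000 ≈ 0.930700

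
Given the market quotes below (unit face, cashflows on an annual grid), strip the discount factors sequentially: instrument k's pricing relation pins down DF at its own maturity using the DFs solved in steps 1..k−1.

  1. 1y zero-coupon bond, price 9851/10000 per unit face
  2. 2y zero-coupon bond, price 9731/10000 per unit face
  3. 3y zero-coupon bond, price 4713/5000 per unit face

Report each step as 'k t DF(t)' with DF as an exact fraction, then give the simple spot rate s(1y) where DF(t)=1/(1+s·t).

step 1 [1y] zero: DF = P = 9851/10000 ≈ 0.985100
step 2 [2y] zero: DF = P = 9731/10000 ≈ 0.973100
step 3 [3y] zero: DF = P = 4713/5000 ≈ 0.942600

1 1 9851/10000
2 2 9731/10000
3 3 4713/5000
s(1y) = (1/(9851/10000) − 1)/(1) = 149/9851 ≈ 1.5125%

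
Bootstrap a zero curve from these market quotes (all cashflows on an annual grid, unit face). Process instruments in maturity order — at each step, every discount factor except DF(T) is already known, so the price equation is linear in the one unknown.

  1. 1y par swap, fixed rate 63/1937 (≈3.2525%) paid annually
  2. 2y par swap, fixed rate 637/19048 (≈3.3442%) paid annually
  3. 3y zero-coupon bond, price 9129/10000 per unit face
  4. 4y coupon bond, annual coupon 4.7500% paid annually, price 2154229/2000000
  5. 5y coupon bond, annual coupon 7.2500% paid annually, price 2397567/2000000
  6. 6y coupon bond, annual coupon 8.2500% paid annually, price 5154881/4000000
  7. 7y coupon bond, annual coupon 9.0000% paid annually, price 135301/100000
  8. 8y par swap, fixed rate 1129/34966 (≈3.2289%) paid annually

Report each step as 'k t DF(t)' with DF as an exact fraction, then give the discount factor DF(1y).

step 1 [1y] swap r/1=63/1937: DF=(1 − 63/1937·(0))/(1+63/1937) = 1937/2000 ≈ 0.968500
step 2 [2y] swap r/1=637/19048: DF=(1 − 637/19048·(0.968500))/(1+637/19048) = 9363/10000 ≈ 0.936300
step 3 [3y] zero: DF = P = 9129/10000 ≈ 0.912900
step 4 [4y] bond c/1=19/400: DF=(2154229/2000000 − 19/400·(0.968500+0.936300+0.912900))/(1+19/400) = 1801/2000 ≈ 0.900500
step 5 [5y] bond c/1=29/400: DF=(2397567/2000000 − 29/400·(0.968500+0.936300+0.912900+0.900500))/(1+29/400) = 1083/1250 ≈ 0.866400
step 6 [6y] bond c/1=33/400: DF=(5154881/4000000 − 33/400·(0.968500+0.936300+0.912900+0.900500+0.866400))/(1+33/400) = 8411/10000 ≈ 0.841100
step 7 [7y] bond c/1=9/100: DF=(135301/100000 − 9/100·(0.968500+0.936300+0.912900+0.900500+0.866400+0.841100))/(1+9/100) = 7933/10000 ≈ 0.793300
step 8 [8y] swap r/1=1129/34966: DF=(1 − 1129/34966·(0.968500+0.936300+0.912900+0.900500+0.866400+0.841100+0.793300))/(1+1129/34966) = 3871/5000 ≈ 0.774200

1 1 1937/2000
2 2 9363/10000
3 3 9129/10000
4 4 1801/2000
5 5 1083/1250
6 6 8411/10000
7 7 7933/10000
8 8 3871/5000
DF(1y) = 1937/2000 ≈ 0.968500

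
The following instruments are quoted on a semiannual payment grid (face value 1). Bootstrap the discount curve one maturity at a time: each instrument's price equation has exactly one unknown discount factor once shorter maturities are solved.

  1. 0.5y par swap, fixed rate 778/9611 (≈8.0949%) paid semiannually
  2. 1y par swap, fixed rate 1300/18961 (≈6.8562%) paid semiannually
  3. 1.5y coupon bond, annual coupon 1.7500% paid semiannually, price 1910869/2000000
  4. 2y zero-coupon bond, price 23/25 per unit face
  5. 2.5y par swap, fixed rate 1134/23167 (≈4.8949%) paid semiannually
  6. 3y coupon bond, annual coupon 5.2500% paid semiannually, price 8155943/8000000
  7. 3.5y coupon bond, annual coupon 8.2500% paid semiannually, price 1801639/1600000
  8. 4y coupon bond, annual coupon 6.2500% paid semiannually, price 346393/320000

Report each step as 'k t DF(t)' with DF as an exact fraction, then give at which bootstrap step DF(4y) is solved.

1 1/2 9611/10000
2 1 187/200
3 3/2 9307/10000
4 2 23/25
5 5/2 4433/5000
6 3 8749/10000
7 7/2 1079/1250
8 4 4283/5000
DF(4y) is solved at step 8

step 1 [0.5y] swap r/2=389/9611: DF=(1 − 389/9611·(0))/(1+389/9611) = 9611/10000 ≈ 0.961100
step 2 [1y] swap r/2=650/18961: DF=(1 − 650/18961·(0.961100))/(1+650/18961) = 187/200 ≈ 0.935000
step 3 [1.5y] bond c/2=7/800: DF=(1910869/2000000 − 7/800·(0.961100+0.935000))/(1+7/800) = 9307/10000 ≈ 0.930700
step 4 [2y] zero: DF = P = 23/25 ≈ 0.920000
step 5 [2.5y] swap r/2=567/23167: DF=(1 − 567/23167·(0.961100+0.935000+0.930700+0.920000))/(1+567/23167) = 4433/5000 ≈ 0.886600
step 6 [3y] bond c/2=21/800: DF=(8155943/8000000 − 21/800·(0.961100+0.935000+0.930700+0.920000+0.886600))/(1+21/800) = 8749/10000 ≈ 0.874900
step 7 [3.5y] bond c/2=33/800: DF=(1801639/1600000 − 33/800·(0.961100+0.935000+0.930700+0.920000+0.886600+0.874900))/(1+33/800) = 1079/1250 ≈ 0.863200
step 8 [4y] bond c/2=1/32: DF=(346393/320000 − 1/32·(0.961100+0.935000+0.930700+0.920000+0.886600+0.874900+0.863200))/(1+1/32) = 4283/5000 ≈ 0.856600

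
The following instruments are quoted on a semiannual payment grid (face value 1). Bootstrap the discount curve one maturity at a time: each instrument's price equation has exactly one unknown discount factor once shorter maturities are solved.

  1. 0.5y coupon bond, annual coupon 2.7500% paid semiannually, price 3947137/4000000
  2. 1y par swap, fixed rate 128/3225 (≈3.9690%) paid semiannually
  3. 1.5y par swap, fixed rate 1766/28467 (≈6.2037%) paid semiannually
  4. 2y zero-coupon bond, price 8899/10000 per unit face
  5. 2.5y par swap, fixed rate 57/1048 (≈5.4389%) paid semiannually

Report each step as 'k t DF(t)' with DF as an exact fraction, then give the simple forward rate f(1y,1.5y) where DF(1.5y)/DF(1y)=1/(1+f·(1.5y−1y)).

step 1 [0.5y] bond c/2=11/800: DF=(3947137/4000000 − 11/800·(0))/(1+11/800) = 4867/5000 ≈ 0.973400
step 2 [1y] swap r/2=64/3225: DF=(1 − 64/3225·(0.973400))/(1+64/3225) = 601/625 ≈ 0.961600
step 3 [1.5y] swap r/2=883/28467: DF=(1 − 883/28467·(0.973400+0.961600))/(1+883/28467) = 9117/10000 ≈ 0.911700
step 4 [2y] zero: DF = P = 8899/10000 ≈ 0.889900
step 5 [2.5y] swap r/2=57/2096: DF=(1 − 57/2096·(0.973400+0.961600+0.911700+0.889900))/(1+57/2096) = 4373/5000 ≈ 0.874600

1 1/2 4867/5000
2 1 601/625
3 3/2 9117/10000
4 2 8899/10000
5 5/2 4373/5000
f(1y,1.5y) = ((601/625)/(9117/10000) − 1)/(1/2) = 998/9117 ≈ 10.9466%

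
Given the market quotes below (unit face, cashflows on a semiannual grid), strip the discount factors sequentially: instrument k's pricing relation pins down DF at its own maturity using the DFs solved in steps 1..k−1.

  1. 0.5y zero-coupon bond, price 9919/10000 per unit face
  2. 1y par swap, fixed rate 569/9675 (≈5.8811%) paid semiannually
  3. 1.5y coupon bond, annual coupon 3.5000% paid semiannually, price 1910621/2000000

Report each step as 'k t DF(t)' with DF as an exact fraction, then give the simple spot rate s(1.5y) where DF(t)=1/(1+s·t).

step 1 [0.5y] zero: DF = P = 9919/10000 ≈ 0.991900
step 2 [1y] swap r/2=569/19350: DF=(1 − 569/19350·(0.991900))/(1+569/19350) = 9431/10000 ≈ 0.943100
step 3 [1.5y] bond c/2=7/400: DF=(1910621/2000000 − 7/400·(0.991900+0.943100))/(1+7/400) = 566/625 ≈ 0.905600

1 1/2 9919/10000
2 1 9431/10000
3 3/2 566/625
s(1.5y) = (1/(566/625) − 1)/(3/2) = 59/849 ≈ 6.9494%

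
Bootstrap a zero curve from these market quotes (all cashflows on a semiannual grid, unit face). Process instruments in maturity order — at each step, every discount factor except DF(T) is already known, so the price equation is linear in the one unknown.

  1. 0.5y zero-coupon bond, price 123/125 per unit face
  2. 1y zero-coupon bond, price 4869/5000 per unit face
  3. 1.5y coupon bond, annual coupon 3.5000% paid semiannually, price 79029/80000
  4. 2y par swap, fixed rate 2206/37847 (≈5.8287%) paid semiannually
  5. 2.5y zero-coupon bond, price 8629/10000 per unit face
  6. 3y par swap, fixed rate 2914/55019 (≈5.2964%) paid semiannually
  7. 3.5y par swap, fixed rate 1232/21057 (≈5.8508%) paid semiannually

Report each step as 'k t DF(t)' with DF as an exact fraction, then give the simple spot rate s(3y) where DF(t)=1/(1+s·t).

1 1/2 123/125
2 1 4869/5000
3 3/2 2343/2500
4 2 8897/10000
5 5/2 8629/10000
6 3 8543/10000
7 7/2 1019/1250
s(3y) = (1/(8543/10000) − 1)/(3) = 1457/25629 ≈ 5.6850%

step 1 [0.5y] zero: DF = P = 123/125 ≈ 0.984000
step 2 [1y] zero: DF = P = 4869/5000 ≈ 0.973800
step 3 [1.5y] bond c/2=7/400: DF=(79029/80000 − 7/400·(0.984000+0.973800))/(1+7/400) = 2343/2500 ≈ 0.937200
step 4 [2y] swap r/2=1103/37847: DF=(1 − 1103/37847·(0.984000+0.973800+0.937200))/(1+1103/37847) = 8897/10000 ≈ 0.889700
step 5 [2.5y] zero: DF = P = 8629/10000 ≈ 0.862900
step 6 [3y] swap r/2=1457/55019: DF=(1 − 1457/55019·(0.984000+0.973800+0.937200+0.889700+0.862900))/(1+1457/55019) = 8543/10000 ≈ 0.854300
step 7 [3.5y] swap r/2=616/21057: DF=(1 − 616/21057·(0.984000+0.973800+0.937200+0.889700+0.862900+0.854300))/(1+616/21057) = 1019/1250 ≈ 0.815200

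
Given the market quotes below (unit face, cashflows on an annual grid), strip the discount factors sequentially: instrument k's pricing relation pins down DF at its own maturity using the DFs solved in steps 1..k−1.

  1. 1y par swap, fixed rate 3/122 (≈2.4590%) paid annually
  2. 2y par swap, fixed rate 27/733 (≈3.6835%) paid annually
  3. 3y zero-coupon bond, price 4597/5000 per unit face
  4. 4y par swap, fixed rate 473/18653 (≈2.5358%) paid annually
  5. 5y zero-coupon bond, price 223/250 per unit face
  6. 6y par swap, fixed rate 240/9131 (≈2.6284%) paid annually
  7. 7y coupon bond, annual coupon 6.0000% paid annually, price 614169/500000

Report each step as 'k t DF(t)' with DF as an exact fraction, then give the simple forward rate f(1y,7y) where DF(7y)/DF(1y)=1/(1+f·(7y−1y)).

1 1 122/125
2 2 4649/5000
3 3 4597/5000
4 4 4527/5000
5 5 223/250
6 6 107/125
7 7 8487/10000
f(1y,7y) = ((122/125)/(8487/10000) − 1)/(6) = 1273/50922 ≈ 2.4999%

step 1 [1y] swap r/1=3/122: DF=(1 − 3/122·(0))/(1+3/122) = 122/125 ≈ 0.976000
step 2 [2y] swap r/1=27/733: DF=(1 − 27/733·(0.976000))/(1+27/733) = 4649/5000 ≈ 0.929800
step 3 [3y] zero: DF = P = 4597/5000 ≈ 0.919400
step 4 [4y] swap r/1=473/18653: DF=(1 − 473/18653·(0.976000+0.929800+0.919400))/(1+473/18653) = 4527/5000 ≈ 0.905400
step 5 [5y] zero: DF = P = 223/250 ≈ 0.892000
step 6 [6y] swap r/1=240/9131: DF=(1 − 240/9131·(0.976000+0.929800+0.919400+0.905400+0.892000))/(1+240/9131) = 107/125 ≈ 0.856000
step 7 [7y] bond c/1=3/50: DF=(614169/500000 − 3/50·(0.976000+0.929800+0.919400+0.905400+0.892000+0.856000))/(1+3/50) = 8487/10000 ≈ 0.848700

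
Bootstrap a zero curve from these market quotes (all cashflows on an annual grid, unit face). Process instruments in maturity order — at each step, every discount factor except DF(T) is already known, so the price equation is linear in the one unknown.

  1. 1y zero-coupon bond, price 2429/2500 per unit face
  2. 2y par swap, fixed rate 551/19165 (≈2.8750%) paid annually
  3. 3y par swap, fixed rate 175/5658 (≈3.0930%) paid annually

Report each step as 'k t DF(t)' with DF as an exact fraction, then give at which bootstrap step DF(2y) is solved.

1 1 2429/2500
2 2 9449/10000
3 3 73/80
DF(2y) is solved at step 2

step 1 [1y] zero: DF = P = 2429/2500 ≈ 0.971600
step 2 [2y] swap r/1=551/19165: DF=(1 − 551/19165·(0.971600))/(1+551/19165) = 9449/10000 ≈ 0.944900
step 3 [3y] swap r/1=175/5658: DF=(1 − 175/5658·(0.971600+0.944900))/(1+175/5658) = 73/80 ≈ 0.912500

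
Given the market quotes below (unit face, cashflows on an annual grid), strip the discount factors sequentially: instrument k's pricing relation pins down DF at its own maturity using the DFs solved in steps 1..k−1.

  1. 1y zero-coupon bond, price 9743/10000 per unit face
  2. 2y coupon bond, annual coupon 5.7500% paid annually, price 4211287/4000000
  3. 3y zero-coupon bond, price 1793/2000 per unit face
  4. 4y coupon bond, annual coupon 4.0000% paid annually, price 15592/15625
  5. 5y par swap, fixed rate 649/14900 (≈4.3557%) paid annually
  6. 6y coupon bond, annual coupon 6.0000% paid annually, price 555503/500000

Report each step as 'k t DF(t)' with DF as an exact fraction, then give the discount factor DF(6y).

1 1 9743/10000
2 2 4713/5000
3 3 1793/2000
4 4 8513/10000
5 5 8053/10000
6 6 7951/10000
DF(6y) = 7951/10000 ≈ 0.795100

step 1 [1y] zero: DF = P = 9743/10000 ≈ 0.974300
step 2 [2y] bond c/1=23/400: DF=(4211287/4000000 − 23/400·(0.974300))/(1+23/400) = 4713/5000 ≈ 0.942600
step 3 [3y] zero: DF = P = 1793/2000 ≈ 0.896500
step 4 [4y] bond c/1=1/25: DF=(15592/15625 − 1/25·(0.974300+0.942600+0.896500))/(1+1/25) = 8513/10000 ≈ 0.851300
step 5 [5y] swap r/1=649/14900: DF=(1 − 649/14900·(0.974300+0.942600+0.896500+0.851300))/(1+649/14900) = 8053/10000 ≈ 0.805300
step 6 [6y] bond c/1=3/50: DF=(555503/500000 − 3/50·(0.974300+0.942600+0.896500+0.851300+0.805300))/(1+3/50) = 7951/10000 ≈ 0.795100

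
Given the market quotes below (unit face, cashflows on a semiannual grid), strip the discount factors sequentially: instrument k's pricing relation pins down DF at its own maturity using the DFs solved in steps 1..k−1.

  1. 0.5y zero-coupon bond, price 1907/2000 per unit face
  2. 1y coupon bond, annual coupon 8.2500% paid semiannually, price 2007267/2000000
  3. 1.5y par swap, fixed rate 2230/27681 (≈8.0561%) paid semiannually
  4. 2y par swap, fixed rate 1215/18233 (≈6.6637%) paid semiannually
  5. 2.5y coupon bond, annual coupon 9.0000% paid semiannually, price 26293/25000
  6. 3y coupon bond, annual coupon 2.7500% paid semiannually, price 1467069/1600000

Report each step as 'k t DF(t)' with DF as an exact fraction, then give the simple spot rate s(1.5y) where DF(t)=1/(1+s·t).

1 1/2 1907/2000
2 1 9261/10000
3 3/2 1777/2000
4 2 1757/2000
5 5/2 4247/5000
6 3 1687/2000
s(1.5y) = (1/(1777/2000) − 1)/(3/2) = 446/5331 ≈ 8.3662%

step 1 [0.5y] zero: DF = P = 1907/2000 ≈ 0.953500
step 2 [1y] bond c/2=33/800: DF=(2007267/2000000 − 33/800·(0.953500))/(1+33/800) = 9261/10000 ≈ 0.926100
step 3 [1.5y] swap r/2=1115/27681: DF=(1 − 1115/27681·(0.953500+0.926100))/(1+1115/27681) = 1777/2000 ≈ 0.888500
step 4 [2y] swap r/2=1215/36466: DF=(1 − 1215/36466·(0.953500+0.926100+0.888500))/(1+1215/36466) = 1757/2000 ≈ 0.878500
step 5 [2.5y] bond c/2=9/200: DF=(26293/25000 − 9/200·(0.953500+0.926100+0.888500+0.878500))/(1+9/200) = 4247/5000 ≈ 0.849400
step 6 [3y] bond c/2=11/800: DF=(1467069/1600000 − 11/800·(0.953500+0.926100+0.888500+0.878500+0.849400))/(1+11/800) = 1687/2000 ≈ 0.843500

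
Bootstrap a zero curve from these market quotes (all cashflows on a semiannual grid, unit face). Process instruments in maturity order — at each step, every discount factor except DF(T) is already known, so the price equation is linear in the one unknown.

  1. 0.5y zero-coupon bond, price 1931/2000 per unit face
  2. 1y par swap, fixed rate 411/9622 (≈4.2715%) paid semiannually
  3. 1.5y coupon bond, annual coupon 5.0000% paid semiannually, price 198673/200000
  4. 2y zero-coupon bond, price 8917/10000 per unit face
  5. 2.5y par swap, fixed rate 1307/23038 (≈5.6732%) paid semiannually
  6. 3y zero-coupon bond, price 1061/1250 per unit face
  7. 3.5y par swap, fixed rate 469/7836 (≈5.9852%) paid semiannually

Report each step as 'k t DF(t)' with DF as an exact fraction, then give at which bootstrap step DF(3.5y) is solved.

step 1 [0.5y] zero: DF = P = 1931/2000 ≈ 0.965500
step 2 [1y] swap r/2=411/19244: DF=(1 − 411/19244·(0.965500))/(1+411/19244) = 9589/10000 ≈ 0.958900
step 3 [1.5y] bond c/2=1/40: DF=(198673/200000 − 1/40·(0.965500+0.958900))/(1+1/40) = 4611/5000 ≈ 0.922200
step 4 [2y] zero: DF = P = 8917/10000 ≈ 0.891700
step 5 [2.5y] swap r/2=1307/46076: DF=(1 − 1307/46076·(0.965500+0.958900+0.922200+0.891700))/(1+1307/46076) = 8693/10000 ≈ 0.869300
step 6 [3y] zero: DF = P = 1061/1250 ≈ 0.848800
step 7 [3.5y] swap r/2=469/15672: DF=(1 − 469/15672·(0.965500+0.958900+0.922200+0.891700+0.869300+0.848800))/(1+469/15672) = 2031/2500 ≈ 0.812400

1 1/2 1931/2000
2 1 9589/10000
3 3/2 4611/5000
4 2 8917/10000
5 5/2 8693/10000
6 3 1061/1250
7 7/2 2031/2500
DF(3.5y) is solved at step 7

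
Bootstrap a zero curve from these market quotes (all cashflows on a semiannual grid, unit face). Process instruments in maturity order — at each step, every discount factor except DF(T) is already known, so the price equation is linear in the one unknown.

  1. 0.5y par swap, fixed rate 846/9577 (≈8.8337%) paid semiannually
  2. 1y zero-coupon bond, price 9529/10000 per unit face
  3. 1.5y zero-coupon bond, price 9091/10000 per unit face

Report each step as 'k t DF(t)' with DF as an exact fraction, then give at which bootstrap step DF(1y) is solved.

step 1 [0.5y] swap r/2=423/9577: DF=(1 − 423/9577·(0))/(1+423/9577) = 9577/10000 ≈ 0.957700
step 2 [1y] zero: DF = P = 9529/10000 ≈ 0.952900
step 3 [1.5y] zero: DF = P = 9091/10000 ≈ 0.909100

1 1/2 9577/10000
2 1 9529/10000
3 3/2 9091/10000
DF(1y) is solved at step 2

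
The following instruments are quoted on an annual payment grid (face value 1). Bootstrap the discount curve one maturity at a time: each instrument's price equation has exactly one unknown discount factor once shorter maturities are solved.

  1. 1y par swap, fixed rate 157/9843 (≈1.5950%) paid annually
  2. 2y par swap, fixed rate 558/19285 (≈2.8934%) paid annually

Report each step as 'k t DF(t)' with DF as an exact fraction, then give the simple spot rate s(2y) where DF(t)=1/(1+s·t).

1 1 9843/10000
2 2 4721/5000
s(2y) = (1/(4721/5000) − 1)/(2) = 279/9442 ≈ 2.9549%

step 1 [1y] swap r/1=157/9843: DF=(1 − 157/9843·(0))/(1+157/9843) = 9843/10000 ≈ 0.984300
step 2 [2y] swap r/1=558/19285: DF=(1 − 558/19285·(0.984300))/(1+558/19285) = 4721/5000 ≈ 0.944200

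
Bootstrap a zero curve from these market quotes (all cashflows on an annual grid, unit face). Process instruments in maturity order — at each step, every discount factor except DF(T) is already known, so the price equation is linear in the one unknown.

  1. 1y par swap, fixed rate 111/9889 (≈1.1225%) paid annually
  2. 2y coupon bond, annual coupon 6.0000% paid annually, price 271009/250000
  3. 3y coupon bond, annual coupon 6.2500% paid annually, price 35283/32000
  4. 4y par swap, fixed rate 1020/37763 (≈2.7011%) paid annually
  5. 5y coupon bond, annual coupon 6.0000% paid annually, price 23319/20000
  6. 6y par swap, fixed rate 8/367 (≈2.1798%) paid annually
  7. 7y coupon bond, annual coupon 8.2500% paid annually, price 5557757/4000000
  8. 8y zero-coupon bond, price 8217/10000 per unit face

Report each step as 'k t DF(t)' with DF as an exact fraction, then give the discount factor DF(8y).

step 1 [1y] swap r/1=111/9889: DF=(1 − 111/9889·(0))/(1+111/9889) = 9889/10000 ≈ 0.988900
step 2 [2y] bond c/1=3/50: DF=(271009/250000 − 3/50·(0.988900))/(1+3/50) = 9667/10000 ≈ 0.966700
step 3 [3y] bond c/1=1/16: DF=(35283/32000 − 1/16·(0.988900+0.966700))/(1+1/16) = 9227/10000 ≈ 0.922700
step 4 [4y] swap r/1=1020/37763: DF=(1 − 1020/37763·(0.988900+0.966700+0.922700))/(1+1020/37763) = 449/500 ≈ 0.898000
step 5 [5y] bond c/1=3/50: DF=(23319/20000 − 3/50·(0.988900+0.966700+0.922700+0.898000))/(1+3/50) = 4431/5000 ≈ 0.886200
step 6 [6y] swap r/1=8/367: DF=(1 − 8/367·(0.988900+0.966700+0.922700+0.898000+0.886200))/(1+8/367) = 1099/1250 ≈ 0.879200
step 7 [7y] bond c/1=33/400: DF=(5557757/4000000 − 33/400·(0.988900+0.966700+0.922700+0.898000+0.886200+0.879200))/(1+33/400) = 2153/2500 ≈ 0.861200
step 8 [8y] zero: DF = P = 8217/10000 ≈ 0.821700

1 1 9889/10000
2 2 9667/10000
3 3 9227/10000
4 4 449/500
5 5 4431/5000
6 6 1099/1250
7 7 2153/2500
8 8 8217/10000
DF(8y) = 8217/10000 ≈ 0.821700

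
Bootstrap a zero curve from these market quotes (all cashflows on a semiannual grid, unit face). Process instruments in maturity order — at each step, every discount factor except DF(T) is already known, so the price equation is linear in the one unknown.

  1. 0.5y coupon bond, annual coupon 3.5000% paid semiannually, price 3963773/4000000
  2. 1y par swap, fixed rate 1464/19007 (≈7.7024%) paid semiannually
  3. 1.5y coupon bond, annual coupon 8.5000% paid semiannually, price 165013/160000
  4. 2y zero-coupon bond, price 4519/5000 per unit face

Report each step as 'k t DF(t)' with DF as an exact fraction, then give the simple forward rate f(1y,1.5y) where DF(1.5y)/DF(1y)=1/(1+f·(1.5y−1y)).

1 1/2 9739/10000
2 1 2317/2500
3 3/2 4559/5000
4 2 4519/5000
f(1y,1.5y) = ((2317/2500)/(4559/5000) − 1)/(1/2) = 150/4559 ≈ 3.2902%

step 1 [0.5y] bond c/2=7/400: DF=(3963773/4000000 − 7/400·(0))/(1+7/400) = 9739/10000 ≈ 0.973900
step 2 [1y] swap r/2=732/19007: DF=(1 − 732/19007·(0.973900))/(1+732/19007) = 2317/2500 ≈ 0.926800
step 3 [1.5y] bond c/2=17/400: DF=(165013/160000 − 17/400·(0.973900+0.926800))/(1+17/400) = 4559/5000 ≈ 0.911800
step 4 [2y] zero: DF = P = 4519/5000 ≈ 0.903800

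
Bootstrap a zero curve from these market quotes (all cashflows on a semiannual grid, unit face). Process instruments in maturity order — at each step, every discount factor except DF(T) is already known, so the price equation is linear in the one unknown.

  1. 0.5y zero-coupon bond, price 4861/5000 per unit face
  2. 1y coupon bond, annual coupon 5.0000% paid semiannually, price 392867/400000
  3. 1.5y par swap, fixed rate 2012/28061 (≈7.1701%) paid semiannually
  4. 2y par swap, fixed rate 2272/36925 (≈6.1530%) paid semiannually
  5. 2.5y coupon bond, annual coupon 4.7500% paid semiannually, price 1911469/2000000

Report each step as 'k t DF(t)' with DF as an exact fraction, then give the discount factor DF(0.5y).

1 1/2 4861/5000
2 1 1869/2000
3 3/2 4497/5000
4 2 554/625
5 5/2 8479/10000
DF(0.5y) = 4861/5000 ≈ 0.972200

step 1 [0.5y] zero: DF = P = 4861/5000 ≈ 0.972200
step 2 [1y] bond c/2=1/40: DF=(392867/400000 − 1/40·(0.972200))/(1+1/40) = 1869/2000 ≈ 0.934500
step 3 [1.5y] swap r/2=1006/28061: DF=(1 − 1006/28061·(0.972200+0.934500))/(1+1006/28061) = 4497/5000 ≈ 0.899400
step 4 [2y] swap r/2=1136/36925: DF=(1 − 1136/36925·(0.972200+0.934500+0.899400))/(1+1136/36925) = 554/625 ≈ 0.886400
step 5 [2.5y] bond c/2=19/800: DF=(1911469/2000000 − 19/800·(0.972200+0.934500+0.899400+0.886400))/(1+19/800) = 8479/10000 ≈ 0.847900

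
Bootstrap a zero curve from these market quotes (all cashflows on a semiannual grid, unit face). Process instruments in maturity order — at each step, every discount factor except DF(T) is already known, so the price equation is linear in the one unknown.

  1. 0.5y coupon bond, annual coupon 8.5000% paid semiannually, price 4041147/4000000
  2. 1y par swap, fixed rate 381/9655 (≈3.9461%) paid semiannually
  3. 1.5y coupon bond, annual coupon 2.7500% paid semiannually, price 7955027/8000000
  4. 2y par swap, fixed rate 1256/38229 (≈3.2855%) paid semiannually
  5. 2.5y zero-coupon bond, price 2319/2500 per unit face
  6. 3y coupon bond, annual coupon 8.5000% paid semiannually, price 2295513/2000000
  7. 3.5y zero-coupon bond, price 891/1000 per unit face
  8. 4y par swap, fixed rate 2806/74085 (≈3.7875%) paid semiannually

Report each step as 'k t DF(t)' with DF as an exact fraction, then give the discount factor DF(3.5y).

step 1 [0.5y] bond c/2=17/400: DF=(4041147/4000000 − 17/400·(0))/(1+17/400) = 9691/10000 ≈ 0.969100
step 2 [1y] swap r/2=381/19310: DF=(1 − 381/19310·(0.969100))/(1+381/19310) = 9619/10000 ≈ 0.961900
step 3 [1.5y] bond c/2=11/800: DF=(7955027/8000000 − 11/800·(0.969100+0.961900))/(1+11/800) = 9547/10000 ≈ 0.954700
step 4 [2y] swap r/2=628/38229: DF=(1 − 628/38229·(0.969100+0.961900+0.954700))/(1+628/38229) = 2343/2500 ≈ 0.937200
step 5 [2.5y] zero: DF = P = 2319/2500 ≈ 0.927600
step 6 [3y] bond c/2=17/400: DF=(2295513/2000000 − 17/400·(0.969100+0.961900+0.954700+0.937200+0.927600))/(1+17/400) = 9073/10000 ≈ 0.907300
step 7 [3.5y] zero: DF = P = 891/1000 ≈ 0.891000
step 8 [4y] swap r/2=1403/74085: DF=(1 − 1403/74085·(0.969100+0.961900+0.954700+0.937200+0.927600+0.907300+0.891000))/(1+1403/74085) = 8597/10000 ≈ 0.859700

1 1/2 9691/10000
2 1 9619/10000
3 3/2 9547/10000
4 2 2343/2500
5 5/2 2319/2500
6 3 9073/10000
7 7/2 891/1000
8 4 8597/10000
DF(3.5y) = 891/1000 ≈ 0.891000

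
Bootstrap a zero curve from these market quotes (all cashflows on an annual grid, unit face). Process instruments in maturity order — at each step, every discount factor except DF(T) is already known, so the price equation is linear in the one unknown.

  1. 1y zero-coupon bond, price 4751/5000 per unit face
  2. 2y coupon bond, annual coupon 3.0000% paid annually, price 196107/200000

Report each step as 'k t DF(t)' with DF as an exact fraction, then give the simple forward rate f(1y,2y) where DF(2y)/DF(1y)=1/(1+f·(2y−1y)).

step 1 [1y] zero: DF = P = 4751/5000 ≈ 0.950200
step 2 [2y] bond c/1=3/100: DF=(196107/200000 − 3/100·(0.950200))/(1+3/100) = 9243/10000 ≈ 0.924300

1 1 4751/5000
2 2 9243/10000
f(1y,2y) = ((4751/5000)/(9243/10000) − 1)/(1) = 259/9243 ≈ 2.8021%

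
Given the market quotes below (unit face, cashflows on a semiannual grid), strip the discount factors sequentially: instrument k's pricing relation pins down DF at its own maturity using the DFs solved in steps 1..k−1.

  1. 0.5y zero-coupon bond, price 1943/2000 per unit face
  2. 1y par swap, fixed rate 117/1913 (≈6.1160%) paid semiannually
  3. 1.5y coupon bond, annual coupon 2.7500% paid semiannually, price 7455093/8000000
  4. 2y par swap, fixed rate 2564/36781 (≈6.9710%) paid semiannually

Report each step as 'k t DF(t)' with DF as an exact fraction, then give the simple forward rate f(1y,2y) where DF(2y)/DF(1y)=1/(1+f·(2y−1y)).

step 1 [0.5y] zero: DF = P = 1943/2000 ≈ 0.971500
step 2 [1y] swap r/2=117/3826: DF=(1 − 117/3826·(0.971500))/(1+117/3826) = 1883/2000 ≈ 0.941500
step 3 [1.5y] bond c/2=11/800: DF=(7455093/8000000 − 11/800·(0.971500+0.941500))/(1+11/800) = 8933/10000 ≈ 0.893300
step 4 [2y] swap r/2=1282/36781: DF=(1 − 1282/36781·(0.971500+0.941500+0.893300))/(1+1282/36781) = 4359/5000 ≈ 0.871800

1 1/2 1943/2000
2 1 1883/2000
3 3/2 8933/10000
4 2 4359/5000
f(1y,2y) = ((1883/2000)/(4359/5000) − 1)/(1) = 697/8718 ≈ 7.9950%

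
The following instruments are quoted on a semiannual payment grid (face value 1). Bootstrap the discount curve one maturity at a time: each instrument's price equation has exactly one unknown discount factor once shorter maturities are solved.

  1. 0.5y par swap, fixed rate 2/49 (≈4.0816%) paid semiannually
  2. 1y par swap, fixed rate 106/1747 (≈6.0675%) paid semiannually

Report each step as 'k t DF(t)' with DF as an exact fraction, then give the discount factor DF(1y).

1 1/2 49/50
2 1 9417/10000
DF(1y) = 9417/10000 ≈ 0.941700

step 1 [0.5y] swap r/2=1/49: DF=(1 − 1/49·(0))/(1+1/49) = 49/50 ≈ 0.980000
step 2 [1y] swap r/2=53/1747: DF=(1 − 53/1747·(0.980000))/(1+53/1747) = 9417/10000 ≈ 0.941700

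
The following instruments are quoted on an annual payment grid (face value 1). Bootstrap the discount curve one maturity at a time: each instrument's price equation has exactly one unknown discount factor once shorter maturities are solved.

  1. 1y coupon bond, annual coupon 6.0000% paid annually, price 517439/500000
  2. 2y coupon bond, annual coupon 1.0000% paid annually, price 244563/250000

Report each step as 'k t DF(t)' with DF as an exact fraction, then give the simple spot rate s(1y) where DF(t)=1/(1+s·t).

step 1 [1y] bond c/1=3/50: DF=(517439/500000 − 3/50·(0))/(1+3/50) = 9763/10000 ≈ 0.976300
step 2 [2y] bond c/1=1/100: DF=(244563/250000 − 1/100·(0.976300))/(1+1/100) = 9589/10000 ≈ 0.958900

1 1 9763/10000
2 2 9589/10000
s(1y) = (1/(9763/10000) − 1)/(1) = 237/9763 ≈ 2.4275%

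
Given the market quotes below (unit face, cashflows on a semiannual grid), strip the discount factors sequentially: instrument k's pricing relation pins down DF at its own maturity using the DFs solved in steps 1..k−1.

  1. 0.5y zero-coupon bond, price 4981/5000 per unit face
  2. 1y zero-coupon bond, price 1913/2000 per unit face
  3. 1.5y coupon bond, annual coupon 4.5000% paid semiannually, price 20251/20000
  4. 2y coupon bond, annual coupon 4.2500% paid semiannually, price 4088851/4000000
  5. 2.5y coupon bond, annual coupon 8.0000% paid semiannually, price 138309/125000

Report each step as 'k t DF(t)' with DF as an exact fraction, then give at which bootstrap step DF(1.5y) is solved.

step 1 [0.5y] zero: DF = P = 4981/5000 ≈ 0.996200
step 2 [1y] zero: DF = P = 1913/2000 ≈ 0.956500
step 3 [1.5y] bond c/2=9/400: DF=(20251/20000 − 9/400·(0.996200+0.956500))/(1+9/400) = 9473/10000 ≈ 0.947300
step 4 [2y] bond c/2=17/800: DF=(4088851/4000000 − 17/800·(0.996200+0.956500+0.947300))/(1+17/800) = 4703/5000 ≈ 0.940600
step 5 [2.5y] bond c/2=1/25: DF=(138309/125000 − 1/25·(0.996200+0.956500+0.947300+0.940600))/(1+1/25) = 4581/5000 ≈ 0.916200

1 1/2 4981/5000
2 1 1913/2000
3 3/2 9473/10000
4 2 4703/5000
5 5/2 4581/5000
DF(1.5y) is solved at step 3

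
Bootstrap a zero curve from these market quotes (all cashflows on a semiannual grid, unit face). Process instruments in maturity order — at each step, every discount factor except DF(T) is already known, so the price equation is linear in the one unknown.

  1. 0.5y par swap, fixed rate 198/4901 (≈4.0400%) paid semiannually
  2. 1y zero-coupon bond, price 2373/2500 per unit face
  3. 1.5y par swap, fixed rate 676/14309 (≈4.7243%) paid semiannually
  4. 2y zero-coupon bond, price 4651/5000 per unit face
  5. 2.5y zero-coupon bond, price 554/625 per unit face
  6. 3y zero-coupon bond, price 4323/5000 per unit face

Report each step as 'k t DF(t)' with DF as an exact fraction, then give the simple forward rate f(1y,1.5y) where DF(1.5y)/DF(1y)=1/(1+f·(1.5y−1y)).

step 1 [0.5y] swap r/2=99/4901: DF=(1 − 99/4901·(0))/(1+99/4901) = 4901/5000 ≈ 0.980200
step 2 [1y] zero: DF = P = 2373/2500 ≈ 0.949200
step 3 [1.5y] swap r/2=338/14309: DF=(1 − 338/14309·(0.980200+0.949200))/(1+338/14309) = 2331/2500 ≈ 0.932400
step 4 [2y] zero: DF = P = 4651/5000 ≈ 0.930200
step 5 [2.5y] zero: DF = P = 554/625 ≈ 0.886400
step 6 [3y] zero: DF = P = 4323/5000 ≈ 0.864600

1 1/2 4901/5000
2 1 2373/2500
3 3/2 2331/2500
4 2 4651/5000
5 5/2 554/625
6 3 4323/5000
f(1y,1.5y) = ((2373/2500)/(2331/2500) − 1)/(1/2) = 4/111 ≈ 3.6036%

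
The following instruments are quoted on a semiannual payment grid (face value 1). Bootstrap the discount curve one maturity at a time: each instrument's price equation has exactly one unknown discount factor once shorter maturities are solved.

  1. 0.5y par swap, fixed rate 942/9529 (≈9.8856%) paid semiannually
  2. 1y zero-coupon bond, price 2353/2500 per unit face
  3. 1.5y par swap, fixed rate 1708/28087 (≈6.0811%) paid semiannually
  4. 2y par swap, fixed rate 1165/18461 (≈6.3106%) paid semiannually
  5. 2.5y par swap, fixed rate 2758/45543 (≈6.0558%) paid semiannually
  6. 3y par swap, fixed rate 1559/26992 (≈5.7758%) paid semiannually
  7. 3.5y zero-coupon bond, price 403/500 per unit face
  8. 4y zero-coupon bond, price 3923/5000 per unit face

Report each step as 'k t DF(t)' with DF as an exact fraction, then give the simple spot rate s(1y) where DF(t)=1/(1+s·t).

1 1/2 9529/10000
2 1 2353/2500
3 3/2 4573/5000
4 2 1767/2000
5 5/2 8621/10000
6 3 8441/10000
7 7/2 403/500
8 4 3923/5000
s(1y) = (1/(2353/2500) − 1)/(1) = 147/2353 ≈ 6.2473%

step 1 [0.5y] swap r/2=471/9529: DF=(1 − 471/9529·(0))/(1+471/9529) = 9529/10000 ≈ 0.952900
step 2 [1y] zero: DF = P = 2353/2500 ≈ 0.941200
step 3 [1.5y] swap r/2=854/28087: DF=(1 − 854/28087·(0.952900+0.941200))/(1+854/28087) = 4573/5000 ≈ 0.914600
step 4 [2y] swap r/2=1165/36922: DF=(1 − 1165/36922·(0.952900+0.941200+0.914600))/(1+1165/36922) = 1767/2000 ≈ 0.883500
step 5 [2.5y] swap r/2=1379/45543: DF=(1 − 1379/45543·(0.952900+0.941200+0.914600+0.883500))/(1+1379/45543) = 8621/10000 ≈ 0.862100
step 6 [3y] swap r/2=1559/53984: DF=(1 − 1559/53984·(0.952900+0.941200+0.914600+0.883500+0.862100))/(1+1559/53984) = 8441/10000 ≈ 0.844100
step 7 [3.5y] zero: DF = P = 403/500 ≈ 0.806000
step 8 [4y] zero: DF = P = 3923/5000 ≈ 0.784600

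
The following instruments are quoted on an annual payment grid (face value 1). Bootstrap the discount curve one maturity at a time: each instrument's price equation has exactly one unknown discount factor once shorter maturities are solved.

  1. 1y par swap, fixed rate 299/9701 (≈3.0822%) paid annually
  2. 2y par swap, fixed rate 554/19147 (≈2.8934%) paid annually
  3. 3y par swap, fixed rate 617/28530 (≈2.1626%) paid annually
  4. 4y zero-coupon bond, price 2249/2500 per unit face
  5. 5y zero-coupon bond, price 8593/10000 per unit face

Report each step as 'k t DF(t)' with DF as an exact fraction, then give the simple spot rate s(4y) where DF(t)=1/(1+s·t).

1 1 9701/10000
2 2 4723/5000
3 3 9383/10000
4 4 2249/2500
5 5 8593/10000
s(4y) = (1/(2249/2500) − 1)/(4) = 251/8996 ≈ 2.7901%

step 1 [1y] swap r/1=299/9701: DF=(1 − 299/9701·(0))/(1+299/9701) = 9701/10000 ≈ 0.970100
step 2 [2y] swap r/1=554/19147: DF=(1 − 554/19147·(0.970100))/(1+554/19147) = 4723/5000 ≈ 0.944600
step 3 [3y] swap r/1=617/28530: DF=(1 − 617/28530·(0.970100+0.944600))/(1+617/28530) = 9383/10000 ≈ 0.938300
step 4 [4y] zero: DF = P = 2249/2500 ≈ 0.899600
step 5 [5y] zero: DF = P = 8593/10000 ≈ 0.859300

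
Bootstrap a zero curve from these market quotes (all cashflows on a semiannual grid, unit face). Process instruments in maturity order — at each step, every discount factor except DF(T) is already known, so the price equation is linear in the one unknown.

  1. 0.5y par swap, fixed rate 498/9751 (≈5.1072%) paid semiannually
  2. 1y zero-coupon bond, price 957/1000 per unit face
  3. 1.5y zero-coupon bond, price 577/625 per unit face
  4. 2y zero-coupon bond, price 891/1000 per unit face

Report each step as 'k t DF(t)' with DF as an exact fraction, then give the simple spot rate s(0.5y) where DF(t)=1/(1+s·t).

1 1/2 9751/10000
2 1 957/1000
3 3/2 577/625
4 2 891/1000
s(0.5y) = (1/(9751/10000) − 1)/(1/2) = 498/9751 ≈ 5.1072%

step 1 [0.5y] swap r/2=249/9751: DF=(1 − 249/9751·(0))/(1+249/9751) = 9751/10000 ≈ 0.975100
step 2 [1y] zero: DF = P = 957/1000 ≈ 0.957000
step 3 [1.5y] zero: DF = P = 577/625 ≈ 0.923200
step 4 [2y] zero: DF = P = 891/1000 ≈ 0.891000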